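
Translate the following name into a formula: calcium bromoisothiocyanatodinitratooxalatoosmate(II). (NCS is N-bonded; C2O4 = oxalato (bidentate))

Ca2[OsBr(C2O4)(NCS)(NO3)2]

Ligands: 2 nitrato (NO3, -1), 1 isothiocyanato (NCS, -1), 1 bromo (Br, -1), 1 oxalato (C2O4, -2). Ligand charge sum = -6.
With Os in oxidation state +2, the complex ion is [Os...]^4−.
Charge balance with calcium (+2) requires 1 complex ion per 2 calcium.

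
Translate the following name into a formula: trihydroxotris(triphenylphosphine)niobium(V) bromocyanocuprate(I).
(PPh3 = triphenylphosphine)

Cation [Nb…]: ligand charges -3, Nb(V) ⇒ ion charge 2+.
Anion [Cu…]: ligand charges -2, Cu(I) ⇒ ion charge 1−.

[Nb(OH)3(PPh3)3][CuBr(CN)]2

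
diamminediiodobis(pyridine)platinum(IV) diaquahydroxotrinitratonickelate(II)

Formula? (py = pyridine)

Cation [Pt…]: ligand charges -2, Pt(IV) ⇒ ion charge 2+.
Anion [Ni…]: ligand charges -4, Ni(II) ⇒ ion charge 2−.
One 2+ cation balances one 2− anion.

[PtI2(NH3)2(py)2][Ni(H2O)2(NO3)3(OH)]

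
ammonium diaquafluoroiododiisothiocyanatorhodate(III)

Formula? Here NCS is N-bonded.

NH4[RhF(H2O)2I(NCS)2]

Ligands: 2 isothiocyanato (NCS, -1), 2 aqua (H2O, neutral), 1 iodo (I, -1), 1 fluoro (F, -1). Ligand charge sum = -4.
With Rh in oxidation state +3, the complex ion is [Rh...]^1−.
Charge balance with ammonium (+1) requires 1 complex ion per 1 ammonium.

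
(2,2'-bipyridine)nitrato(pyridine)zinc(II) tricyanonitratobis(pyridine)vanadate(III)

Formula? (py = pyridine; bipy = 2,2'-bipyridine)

[Zn(bipy)(NO3)(py)][V(CN)3(NO3)(py)2]

Cation [Zn…]: ligand charges -1, Zn(II) ⇒ ion charge 1+.
Anion [V…]: ligand charges -4, V(III) ⇒ ion charge 1−.
One 1+ cation balances one 1− anion.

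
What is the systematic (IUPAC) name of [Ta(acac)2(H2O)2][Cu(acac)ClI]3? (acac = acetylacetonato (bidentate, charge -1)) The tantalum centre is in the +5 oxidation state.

bis(acetylacetonato)diaquatantalum(V) (acetylacetonato)chloroiodocuprate(II)

Both ions are complex: the cation is named first with the plain metal name, the anion second with the -ate form; each ion's ligands are alphabetised independently.
Ta is given as +5; the cation's ligand charges sum to -2, so the complex cation is 3+.
With 3 anions per cation, each anion must be 3/3 = 1−.
Anion: ligand charges sum to -3; for the ion to be 1−, Cu = +2.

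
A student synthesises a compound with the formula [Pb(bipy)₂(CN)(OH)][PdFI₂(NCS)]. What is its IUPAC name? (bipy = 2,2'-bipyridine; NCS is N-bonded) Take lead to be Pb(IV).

bis(2,2'-bipyridine)cyanohydroxolead(IV) fluorodiiodoisothiocyanatopalladate(II)

Pb is given as +4; the cation's ligand charges sum to -2, so the complex cation is 2+.
A 1:1 salt means the anion carries the equal and opposite charge, 2−.
Anion: ligand charges sum to -4; for the ion to be 2−, Pd = +2.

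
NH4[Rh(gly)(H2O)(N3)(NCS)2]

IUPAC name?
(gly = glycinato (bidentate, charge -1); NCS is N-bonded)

ammonium aquaazido(glycinato)diisothiocyanatorhodate(III)

The 1 ammonium counter-ion carries a total charge of +1, so each complex ion is 1−.
Ligand charges: 1×glycinato (-1 each), 1×azido (-1 each), 2×isothiocyanato (-1 each), 1×aqua (neutral); total -4. So Rh + (-4) = 1−, giving Rh = +3.
The complex ion is anionic, so rhodium takes the -ate form rhodate(III).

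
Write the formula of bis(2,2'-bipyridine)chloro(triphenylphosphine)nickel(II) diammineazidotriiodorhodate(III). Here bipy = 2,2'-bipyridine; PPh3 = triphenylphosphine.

Cation [Ni…]: ligand charges -1, Ni(II) ⇒ ion charge 1+.
Anion [Rh…]: ligand charges -4, Rh(III) ⇒ ion charge 1−.

[Ni(bipy)2Cl(PPh3)][RhI3(N3)(NH3)2]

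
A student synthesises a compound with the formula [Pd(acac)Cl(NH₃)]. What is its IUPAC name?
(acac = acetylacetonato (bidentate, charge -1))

(acetylacetonato)amminechloropalladium(II)

There is no counter-ion, so the complex is neutral overall.
Ligand charges: 1×acetylacetonato (-1 each), 1×ammine (neutral), 1×chloro (-1 each); total -2. So Pd + (-2) = 0, giving Pd = +2.
Ligands are named alphabetically: acetylacetonato before ammine before chloro.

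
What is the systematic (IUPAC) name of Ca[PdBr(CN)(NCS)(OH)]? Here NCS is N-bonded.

calcium bromocyanohydroxoisothiocyanatopalladate(II)

The 1 calcium counter-ion carries a total charge of +2, so each complex ion is 2−.
Ligand charges: 1×cyano (-1 each), 1×bromo (-1 each), 1×hydroxo (-1 each), 1×isothiocyanato (-1 each); total -4. So Pd + (-4) = 2−, giving Pd = +2.
The complex ion is anionic, so palladium takes the -ate form palladate(II).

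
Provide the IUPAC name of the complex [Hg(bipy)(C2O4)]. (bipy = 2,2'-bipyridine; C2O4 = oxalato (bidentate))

(2,2'-bipyridine)oxalatomercury(II)

There is no counter-ion, so the complex is neutral overall.
Ligand charges: 1×2,2'-bipyridine (neutral), 1×oxalato (-2 each); total -2. So Hg + (-2) = 0, giving Hg = +2.
Ligands are named alphabetically: bipyridine before oxalato.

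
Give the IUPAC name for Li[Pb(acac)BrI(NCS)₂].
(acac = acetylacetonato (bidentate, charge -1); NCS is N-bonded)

lithium (acetylacetonato)bromoiododiisothiocyanatoplumbate(IV)

The 1 lithium counter-ion carries a total charge of +1, so each complex ion is 1−.
Ligand charges: 1×acetylacetonato (-1 each), 1×iodo (-1 each), 1×bromo (-1 each), 2×isothiocyanato (-1 each); total -5. So Pb + (-5) = 1−, giving Pb = +4.
The complex ion is anionic, so lead takes the -ate form plumbate(IV).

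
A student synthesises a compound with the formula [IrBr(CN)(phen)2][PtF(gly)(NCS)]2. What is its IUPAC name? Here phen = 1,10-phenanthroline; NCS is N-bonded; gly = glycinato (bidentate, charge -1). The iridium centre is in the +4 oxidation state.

bromocyanobis(1,10-phenanthroline)iridium(IV) fluoro(glycinato)isothiocyanatoplatinate(II)

Both ions are complex: the cation is named first with the plain metal name, the anion second with the -ate form; each ion's ligands are alphabetised independently.
Ir is given as +4; the cation's ligand charges sum to -2, so the complex cation is 2+.
With 2 anions per cation, each anion must be 2/2 = 1−.
Anion: ligand charges sum to -3; for the ion to be 1−, Pt = +2.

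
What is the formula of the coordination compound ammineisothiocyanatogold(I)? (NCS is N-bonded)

Ligands: 1 ammine (NH3, neutral), 1 isothiocyanato (NCS, -1). Ligand charge sum = -1.
With Au in oxidation state +1, the complex ion is [Au...].

[Au(NCS)(NH3)]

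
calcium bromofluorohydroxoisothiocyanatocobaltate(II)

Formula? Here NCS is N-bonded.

Ca[CoBrF(NCS)(OH)]

Ligands: 1 fluoro (F, -1), 1 bromo (Br, -1), 1 hydroxo (OH, -1), 1 isothiocyanato (NCS, -1). Ligand charge sum = -4.
With Co in oxidation state +2, the complex ion is [Co...]^2−.
Charge balance with calcium (+2) requires 1 complex ion per 1 calcium.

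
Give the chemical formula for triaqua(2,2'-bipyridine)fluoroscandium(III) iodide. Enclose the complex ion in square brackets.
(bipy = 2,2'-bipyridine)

[Sc(bipy)F(H2O)3]I2

Ligands: 3 aqua (H2O, neutral), 1 fluoro (F, -1), 1 2,2'-bipyridine (bipy, neutral). Ligand charge sum = -1.
Charge balance with iodide (-1) requires 1 complex ion per 2 iodide.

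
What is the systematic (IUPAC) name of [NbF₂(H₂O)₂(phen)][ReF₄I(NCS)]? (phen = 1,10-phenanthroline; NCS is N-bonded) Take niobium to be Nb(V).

Both ions are complex: the cation is named first with the plain metal name, the anion second with the -ate form; each ion's ligands are alphabetised independently.
Nb is given as +5; the cation's ligand charges sum to -2, so the complex cation is 3+.
A 1:1 salt means the anion carries the equal and opposite charge, 3−.
Anion: ligand charges sum to -6; for the ion to be 3−, Re = +3.

diaquadifluoro(1,10-phenanthroline)niobium(V) tetrafluoroiodoisothiocyanatorhenate(III)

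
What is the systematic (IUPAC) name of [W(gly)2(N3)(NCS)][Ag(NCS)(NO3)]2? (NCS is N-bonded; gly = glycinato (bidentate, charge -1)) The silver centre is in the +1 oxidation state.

azidobis(glycinato)isothiocyanatotungsten(VI) isothiocyanatonitratoargentate(I)

Ag is given as +1; the anion's ligand charges sum to -2, so the complex anion is 1−.
With 2 anions per cation, the cation must be 2×1 = 2+.
Cation: ligand charges sum to -4; for the ion to be 2+, W = +6.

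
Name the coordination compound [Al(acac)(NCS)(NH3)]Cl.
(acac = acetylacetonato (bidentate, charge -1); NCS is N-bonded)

(acetylacetonato)ammineisothiocyanatoaluminium(III) chloride

The 1 chloride counter-ion carries a total charge of -1, so each complex ion is 1+.
Ligand charges: 1×ammine (neutral), 1×acetylacetonato (-1 each), 1×isothiocyanato (-1 each); total -2. So Al + (-2) = 1+, giving Al = +3.
Ligands are named alphabetically: acetylacetonato before ammine before isothiocyanato.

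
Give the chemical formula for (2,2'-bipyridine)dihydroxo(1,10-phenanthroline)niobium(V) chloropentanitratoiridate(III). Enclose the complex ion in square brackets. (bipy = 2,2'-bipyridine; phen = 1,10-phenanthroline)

[Nb(bipy)(OH)2(phen)][IrCl(NO3)5]

Cation [Nb…]: ligand charges -2, Nb(V) ⇒ ion charge 3+.
Anion [Ir…]: ligand charges -6, Ir(III) ⇒ ion charge 3−.
One 3+ cation balances one 3− anion.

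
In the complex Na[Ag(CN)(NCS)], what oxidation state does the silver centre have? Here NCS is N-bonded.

1 sodium outside the brackets (+1 each) → the complex ion is 1−.
Ligand charges: 1×CN = -1; 1×NCS = -1; sum -2.
Ag + (-2) = 1− ⇒ Ag is +1.

+1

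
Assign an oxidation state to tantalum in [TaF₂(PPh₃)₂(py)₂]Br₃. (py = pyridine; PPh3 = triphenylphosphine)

3 bromide outside the brackets (-1 each) → the complex ion is 3+.
Ligand charges: 2×F = -2; 2×py neutral; 2×PPh3 neutral; sum -2.
Ta + (-2) = 3+ ⇒ Ta is +5.

+5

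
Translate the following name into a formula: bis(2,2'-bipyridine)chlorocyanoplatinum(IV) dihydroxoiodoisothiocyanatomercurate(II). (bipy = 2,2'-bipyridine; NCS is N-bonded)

Cation [Pt…]: ligand charges -2, Pt(IV) ⇒ ion charge 2+.
Anion [Hg…]: ligand charges -4, Hg(II) ⇒ ion charge 2−.
One 2+ cation balances one 2− anion.

[Pt(bipy)2Cl(CN)][HgI(NCS)(OH)2]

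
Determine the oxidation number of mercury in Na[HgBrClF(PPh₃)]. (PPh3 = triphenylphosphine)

+2

1 sodium outside the brackets (+1 each) → the complex ion is 1−.
Ligand charges: 1×F = -1; 1×Cl = -1; 1×PPh3 neutral; 1×Br = -1; sum -3.
Hg + (-3) = 1− ⇒ Hg is +2.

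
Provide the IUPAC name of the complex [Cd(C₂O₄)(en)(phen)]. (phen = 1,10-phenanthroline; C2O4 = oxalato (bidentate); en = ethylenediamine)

(ethylenediamine)oxalato(1,10-phenanthroline)cadmium(II)

There is no counter-ion, so the complex is neutral overall.
Ligand charges: 1×1,10-phenanthroline (neutral), 1×oxalato (-2 each), 1×ethylenediamine (neutral); total -2. So Cd + (-2) = 0, giving Cd = +2.
Ligands are named alphabetically: ethylenediamine before oxalato before phenanthroline.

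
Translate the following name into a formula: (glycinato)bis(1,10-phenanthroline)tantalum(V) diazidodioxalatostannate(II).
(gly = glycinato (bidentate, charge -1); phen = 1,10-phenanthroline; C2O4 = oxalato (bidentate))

Cation [Ta…]: ligand charges -1, Ta(V) ⇒ ion charge 4+.
Anion [Sn…]: ligand charges -6, Sn(II) ⇒ ion charge 4−.
One 4+ cation balances one 4− anion.

[Ta(gly)(phen)2][Sn(C2O4)2(N3)2]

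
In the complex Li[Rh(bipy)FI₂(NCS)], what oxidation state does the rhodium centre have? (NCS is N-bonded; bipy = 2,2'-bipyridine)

1 lithium outside the brackets (+1 each) → the complex ion is 1−.
Ligand charges: 1×NCS = -1; 1×F = -1; 2×I = -2; 1×bipy neutral; sum -4.
Rh + (-4) = 1− ⇒ Rh is +3.

+3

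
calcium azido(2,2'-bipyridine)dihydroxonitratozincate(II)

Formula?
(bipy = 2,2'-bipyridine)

Ligands: 2 hydroxo (OH, -1), 1 azido (N3, -1), 1 nitrato (NO3, -1), 1 2,2'-bipyridine (bipy, neutral). Ligand charge sum = -4.
Charge balance with calcium (+2) requires 1 complex ion per 1 calcium.

Ca[Zn(bipy)(N3)(NO3)(OH)2]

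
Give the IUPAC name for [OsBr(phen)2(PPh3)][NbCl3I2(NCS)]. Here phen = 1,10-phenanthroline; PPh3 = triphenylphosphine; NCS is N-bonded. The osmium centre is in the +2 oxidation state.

Os is given as +2; the cation's ligand charges sum to -1, so the complex cation is 1+.
A 1:1 salt means the anion carries the equal and opposite charge, 1−.
Anion: ligand charges sum to -6; for the ion to be 1−, Nb = +5.

bromobis(1,10-phenanthroline)(triphenylphosphine)osmium(II) trichlorodiiodoisothiocyanatoniobate(V)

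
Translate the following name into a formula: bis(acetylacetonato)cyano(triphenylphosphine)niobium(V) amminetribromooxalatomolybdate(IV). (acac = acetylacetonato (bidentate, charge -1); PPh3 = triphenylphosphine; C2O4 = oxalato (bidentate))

[Nb(acac)2(CN)(PPh3)][MoBr3(C2O4)(NH3)]2

Cation [Nb…]: ligand charges -3, Nb(V) ⇒ ion charge 2+.
Anion [Mo…]: ligand charges -5, Mo(IV) ⇒ ion charge 1−.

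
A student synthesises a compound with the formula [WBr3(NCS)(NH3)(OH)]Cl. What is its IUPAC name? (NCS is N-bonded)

amminetribromohydroxoisothiocyanatotungsten(VI) chloride

The 1 chloride counter-ion carries a total charge of -1, so each complex ion is 1+.
Ligand charges: 1×hydroxo (-1 each), 1×isothiocyanato (-1 each), 1×ammine (neutral), 3×bromo (-1 each); total -5. So W + (-5) = 1+, giving W = +6.
Ligands are named alphabetically: ammine before bromo before hydroxo before isothiocyanato.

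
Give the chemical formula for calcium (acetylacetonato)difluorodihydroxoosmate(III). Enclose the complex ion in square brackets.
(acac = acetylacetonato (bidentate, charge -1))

Ca[Os(acac)F2(OH)2]

Ligands: 1 acetylacetonato (acac, -1), 2 fluoro (F, -1), 2 hydroxo (OH, -1). Ligand charge sum = -5.
With Os in oxidation state +3, the complex ion is [Os...]^2−.
Charge balance with calcium (+2) requires 1 complex ion per 1 calcium.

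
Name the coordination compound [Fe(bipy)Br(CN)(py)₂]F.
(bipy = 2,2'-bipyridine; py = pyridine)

The 1 fluoride counter-ion carries a total charge of -1, so each complex ion is 1+.
Ligand charges: 1×2,2'-bipyridine (neutral), 1×cyano (-1 each), 1×bromo (-1 each), 2×pyridine (neutral); total -2. So Fe + (-2) = 1+, giving Fe = +3.
Ligands are named alphabetically: bipyridine before bromo before cyano before pyridine.

(2,2'-bipyridine)bromocyanobis(pyridine)iron(III) fluoride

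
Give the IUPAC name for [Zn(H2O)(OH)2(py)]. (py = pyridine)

There is no counter-ion, so the complex is neutral overall.
Ligand charges: 1×aqua (neutral), 1×pyridine (neutral), 2×hydroxo (-1 each); total -2. So Zn + (-2) = 0, giving Zn = +2.
Ligands are named alphabetically: aqua before hydroxo before pyridine.

aquadihydroxo(pyridine)zinc(II)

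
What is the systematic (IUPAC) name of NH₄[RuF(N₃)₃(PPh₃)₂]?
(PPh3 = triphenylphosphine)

ammonium triazidofluorobis(triphenylphosphine)ruthenate(III)

The 1 ammonium counter-ion carries a total charge of +1, so each complex ion is 1−.
Ligand charges: 3×azido (-1 each), 1×fluoro (-1 each), 2×triphenylphosphine (neutral); total -4. So Ru + (-4) = 1−, giving Ru = +3.
Ligands are named alphabetically: azido before fluoro before triphenylphosphine.
The complex ion is anionic, so ruthenium takes the -ate form ruthenate(III).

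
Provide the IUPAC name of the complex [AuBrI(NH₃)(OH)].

There is no counter-ion, so the complex is neutral overall.
Ligand charges: 1×bromo (-1 each), 1×iodo (-1 each), 1×hydroxo (-1 each), 1×ammine (neutral); total -3. So Au + (-3) = 0, giving Au = +3.
Ligands are named alphabetically: ammine before bromo before hydroxo before iodo.

amminebromohydroxoiodogold(III)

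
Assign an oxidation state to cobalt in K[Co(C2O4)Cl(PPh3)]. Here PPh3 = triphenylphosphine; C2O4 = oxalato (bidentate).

1 potassium outside the brackets (+1 each) → the complex ion is 1−.
Ligand charges: 1×PPh3 neutral; 1×Cl = -1; 1×C2O4 = -2; sum -3.
Co + (-3) = 1− ⇒ Co is +2.

+2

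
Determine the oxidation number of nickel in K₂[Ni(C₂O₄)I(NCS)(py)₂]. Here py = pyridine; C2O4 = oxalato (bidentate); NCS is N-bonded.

2 potassium outside the brackets (+1 each) → the complex ion is 2−.
Ligand charges: 2×py neutral; 1×I = -1; 1×C2O4 = -2; 1×NCS = -1; sum -4.
Ni + (-4) = 2− ⇒ Ni is +2.

+2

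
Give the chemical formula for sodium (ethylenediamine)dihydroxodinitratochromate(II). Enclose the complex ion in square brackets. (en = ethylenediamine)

Na2[Cr(en)(NO3)2(OH)2]

Ligands: 1 ethylenediamine (en, neutral), 2 hydroxo (OH, -1), 2 nitrato (NO3, -1). Ligand charge sum = -4.
Charge balance with sodium (+1) requires 1 complex ion per 2 sodium.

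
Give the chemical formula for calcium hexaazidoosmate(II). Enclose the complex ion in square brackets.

Ligands: 6 azido (N3, -1). Ligand charge sum = -6.
With Os in oxidation state +2, the complex ion is [Os...]^4−.
Charge balance with calcium (+2) requires 1 complex ion per 2 calcium.

Ca2[Os(N3)6]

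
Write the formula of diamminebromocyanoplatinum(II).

Ligands: 2 ammine (NH3, neutral), 1 bromo (Br, -1), 1 cyano (CN, -1). Ligand charge sum = -2.
With Pt in oxidation state +2, the complex ion is [Pt...].

[PtBr(CN)(NH3)2]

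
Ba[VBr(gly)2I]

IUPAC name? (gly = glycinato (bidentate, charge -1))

barium bromobis(glycinato)iodovanadate(II)

The 1 barium counter-ion carries a total charge of +2, so each complex ion is 2−.
Ligand charges: 1×iodo (-1 each), 1×bromo (-1 each), 2×glycinato (-1 each); total -4. So V + (-4) = 2−, giving V = +2.
Ligands are named alphabetically: bromo before glycinato before iodo.
The complex ion is anionic, so vanadium takes the -ate form vanadate(II).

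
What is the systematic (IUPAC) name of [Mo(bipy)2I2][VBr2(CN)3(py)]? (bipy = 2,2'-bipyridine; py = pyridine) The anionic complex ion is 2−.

The complex anion is given as 2−; its ligand charges sum to -5, so V = +3.
A 1:1 salt means the cation carries the equal and opposite charge, 2+.
Cation: ligand charges sum to -2; for the ion to be 2+, Mo = +4.

bis(2,2'-bipyridine)diiodomolybdenum(IV) dibromotricyano(pyridine)vanadate(III)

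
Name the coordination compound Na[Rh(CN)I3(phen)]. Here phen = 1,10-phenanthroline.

The 1 sodium counter-ion carries a total charge of +1, so each complex ion is 1−.
Ligand charges: 1×1,10-phenanthroline (neutral), 3×iodo (-1 each), 1×cyano (-1 each); total -4. So Rh + (-4) = 1−, giving Rh = +3.
The complex ion is anionic, so rhodium takes the -ate form rhodate(III).

sodium cyanotriiodo(1,10-phenanthroline)rhodate(III)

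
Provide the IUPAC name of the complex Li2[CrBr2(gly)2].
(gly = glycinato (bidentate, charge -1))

The 2 lithium counter-ions carry a total charge of +2, so each complex ion is 2−.
Ligand charges: 2×glycinato (-1 each), 2×bromo (-1 each); total -4. So Cr + (-4) = 2−, giving Cr = +2.
The complex ion is anionic, so chromium takes the -ate form chromate(II).

lithium dibromobis(glycinato)chromate(II)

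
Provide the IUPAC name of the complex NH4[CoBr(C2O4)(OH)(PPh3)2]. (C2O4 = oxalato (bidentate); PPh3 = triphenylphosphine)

ammonium bromohydroxooxalatobis(triphenylphosphine)cobaltate(III)

The 1 ammonium counter-ion carries a total charge of +1, so each complex ion is 1−.
Ligand charges: 1×bromo (-1 each), 1×hydroxo (-1 each), 1×oxalato (-2 each), 2×triphenylphosphine (neutral); total -4. So Co + (-4) = 1−, giving Co = +3.
Ligands are named alphabetically: bromo before hydroxo before oxalato before triphenylphosphine.
The complex ion is anionic, so cobalt takes the -ate form cobaltate(III).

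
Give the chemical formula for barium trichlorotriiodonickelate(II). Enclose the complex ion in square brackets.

Ba2[NiCl3I3]

Ligands: 3 iodo (I, -1), 3 chloro (Cl, -1). Ligand charge sum = -6.
With Ni in oxidation state +2, the complex ion is [Ni...]^4−.
Charge balance with barium (+2) requires 1 complex ion per 2 barium.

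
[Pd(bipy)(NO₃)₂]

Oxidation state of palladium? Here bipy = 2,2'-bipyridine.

No counter-ion: the bracketed complex is neutral.
Ligand charges: 2×NO3 = -2; 1×bipy neutral; sum -2.
Pd + (-2) = 0 ⇒ Pd is +2.

+2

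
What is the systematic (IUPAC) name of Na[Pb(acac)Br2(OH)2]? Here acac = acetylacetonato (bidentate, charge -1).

sodium (acetylacetonato)dibromodihydroxoplumbate(IV)

The 1 sodium counter-ion carries a total charge of +1, so each complex ion is 1−.
Ligand charges: 2×bromo (-1 each), 2×hydroxo (-1 each), 1×acetylacetonato (-1 each); total -5. So Pb + (-5) = 1−, giving Pb = +4.
The complex ion is anionic, so lead takes the -ate form plumbate(IV).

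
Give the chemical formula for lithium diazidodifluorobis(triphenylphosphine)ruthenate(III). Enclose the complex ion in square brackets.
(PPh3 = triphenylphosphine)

Ligands: 2 triphenylphosphine (PPh3, neutral), 2 fluoro (F, -1), 2 azido (N3, -1). Ligand charge sum = -4.
With Ru in oxidation state +3, the complex ion is [Ru...]^1−.
Charge balance with lithium (+1) requires 1 complex ion per 1 lithium.

Li[RuF2(N3)2(PPh3)2]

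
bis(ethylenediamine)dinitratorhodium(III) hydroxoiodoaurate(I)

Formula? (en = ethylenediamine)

Cation [Rh…]: ligand charges -2, Rh(III) ⇒ ion charge 1+.
Anion [Au…]: ligand charges -2, Au(I) ⇒ ion charge 1−.
One 1+ cation balances one 1− anion.

[Rh(en)2(NO3)2][AuI(OH)]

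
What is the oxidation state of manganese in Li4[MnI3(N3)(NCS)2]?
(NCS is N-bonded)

+2

4 lithium outside the brackets (+1 each) → the complex ion is 4−.
Ligand charges: 1×N3 = -1; 3×I = -3; 2×NCS = -2; sum -6.
Mn + (-6) = 4− ⇒ Mn is +2.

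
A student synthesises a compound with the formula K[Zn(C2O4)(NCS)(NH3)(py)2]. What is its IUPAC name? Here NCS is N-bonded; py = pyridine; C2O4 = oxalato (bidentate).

The 1 potassium counter-ion carries a total charge of +1, so each complex ion is 1−.
Ligand charges: 1×ammine (neutral), 1×isothiocyanato (-1 each), 2×pyridine (neutral), 1×oxalato (-2 each); total -3. So Zn + (-3) = 1−, giving Zn = +2.
The complex ion is anionic, so zinc takes the -ate form zincate(II).

potassium ammineisothiocyanatooxalatobis(pyridine)zincate(II)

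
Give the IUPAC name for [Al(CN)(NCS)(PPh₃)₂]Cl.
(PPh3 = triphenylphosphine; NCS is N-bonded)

The 1 chloride counter-ion carries a total charge of -1, so each complex ion is 1+.
Ligand charges: 2×triphenylphosphine (neutral), 1×cyano (-1 each), 1×isothiocyanato (-1 each); total -2. So Al + (-2) = 1+, giving Al = +3.
Ligands are named alphabetically: cyano before isothiocyanato before triphenylphosphine.

cyanoisothiocyanatobis(triphenylphosphine)aluminium(III) chloride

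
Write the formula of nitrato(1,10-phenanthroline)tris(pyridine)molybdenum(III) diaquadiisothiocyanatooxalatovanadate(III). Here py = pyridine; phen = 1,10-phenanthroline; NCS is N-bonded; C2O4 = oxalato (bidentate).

Cation [Mo…]: ligand charges -1, Mo(III) ⇒ ion charge 2+.
Anion [V…]: ligand charges -4, V(III) ⇒ ion charge 1−.

[Mo(NO3)(phen)(py)3][V(C2O4)(H2O)2(NCS)2]2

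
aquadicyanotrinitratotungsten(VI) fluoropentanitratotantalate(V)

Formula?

[W(CN)2(H2O)(NO3)3][TaF(NO3)5]

Cation [W…]: ligand charges -5, W(VI) ⇒ ion charge 1+.
Anion [Ta…]: ligand charges -6, Ta(V) ⇒ ion charge 1−.
One 1+ cation balances one 1− anion.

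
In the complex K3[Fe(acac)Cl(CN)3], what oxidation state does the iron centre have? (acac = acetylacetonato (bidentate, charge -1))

+2

3 potassium outside the brackets (+1 each) → the complex ion is 3−.
Ligand charges: 1×Cl = -1; 3×CN = -3; 1×acac = -1; sum -5.
Fe + (-5) = 3− ⇒ Fe is +2.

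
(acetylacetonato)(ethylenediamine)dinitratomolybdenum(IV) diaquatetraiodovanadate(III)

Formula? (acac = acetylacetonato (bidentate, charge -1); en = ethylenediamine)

[Mo(acac)(en)(NO3)2][V(H2O)2I4]

Cation [Mo…]: ligand charges -3, Mo(IV) ⇒ ion charge 1+.
Anion [V…]: ligand charges -4, V(III) ⇒ ion charge 1−.
One 1+ cation balances one 1− anion.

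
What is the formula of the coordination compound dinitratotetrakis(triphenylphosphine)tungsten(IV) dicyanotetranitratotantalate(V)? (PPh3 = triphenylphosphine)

Cation [W…]: ligand charges -2, W(IV) ⇒ ion charge 2+.
Anion [Ta…]: ligand charges -6, Ta(V) ⇒ ion charge 1−.

[W(NO3)2(PPh3)4][Ta(CN)2(NO3)4]2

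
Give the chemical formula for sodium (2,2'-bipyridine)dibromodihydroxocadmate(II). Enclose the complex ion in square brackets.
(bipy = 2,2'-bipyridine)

Na2[Cd(bipy)Br2(OH)2]

Ligands: 2 bromo (Br, -1), 2 hydroxo (OH, -1), 1 2,2'-bipyridine (bipy, neutral). Ligand charge sum = -4.
With Cd in oxidation state +2, the complex ion is [Cd...]^2−.
Charge balance with sodium (+1) requires 1 complex ion per 2 sodium.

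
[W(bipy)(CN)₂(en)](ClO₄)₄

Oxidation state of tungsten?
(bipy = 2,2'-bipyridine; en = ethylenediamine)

4 perchlorate outside the brackets (-1 each) → the complex ion is 4+.
Ligand charges: 2×CN = -2; 1×bipy neutral; 1×en neutral; sum -2.
W + (-2) = 4+ ⇒ W is +6.

+6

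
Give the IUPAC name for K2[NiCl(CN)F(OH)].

potassium chlorocyanofluorohydroxonickelate(II)

The 2 potassium counter-ions carry a total charge of +2, so each complex ion is 2−.
Ligand charges: 1×fluoro (-1 each), 1×hydroxo (-1 each), 1×chloro (-1 each), 1×cyano (-1 each); total -4. So Ni + (-4) = 2−, giving Ni = +2.
The complex ion is anionic, so nickel takes the -ate form nickelate(II).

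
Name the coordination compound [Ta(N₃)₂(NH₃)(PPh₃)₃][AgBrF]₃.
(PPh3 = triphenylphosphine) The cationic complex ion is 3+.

Both ions are complex: the cation is named first with the plain metal name, the anion second with the -ate form; each ion's ligands are alphabetised independently.
The complex cation is given as 3+; its ligand charges sum to -2, so Ta = +5.
With 3 anions per cation, each anion must be 3/3 = 1−.
Anion: ligand charges sum to -2; for the ion to be 1−, Ag = +1.

amminediazidotris(triphenylphosphine)tantalum(V) bromofluoroargentate(I)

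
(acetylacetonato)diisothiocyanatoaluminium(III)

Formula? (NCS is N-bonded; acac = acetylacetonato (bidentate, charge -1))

Ligands: 2 isothiocyanato (NCS, -1), 1 acetylacetonato (acac, -1). Ligand charge sum = -3.
With Al in oxidation state +3, the complex ion is [Al...].

[Al(acac)(NCS)2]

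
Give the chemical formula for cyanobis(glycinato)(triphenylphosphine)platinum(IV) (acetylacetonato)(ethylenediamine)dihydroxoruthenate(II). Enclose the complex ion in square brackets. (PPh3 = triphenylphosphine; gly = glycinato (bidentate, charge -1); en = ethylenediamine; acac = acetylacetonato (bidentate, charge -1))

[Pt(CN)(gly)2(PPh3)][Ru(acac)(en)(OH)2]

Cation [Pt…]: ligand charges -3, Pt(IV) ⇒ ion charge 1+.
Anion [Ru…]: ligand charges -3, Ru(II) ⇒ ion charge 1−.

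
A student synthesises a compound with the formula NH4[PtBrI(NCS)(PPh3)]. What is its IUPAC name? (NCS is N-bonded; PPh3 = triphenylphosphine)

The 1 ammonium counter-ion carries a total charge of +1, so each complex ion is 1−.
Ligand charges: 1×isothiocyanato (-1 each), 1×iodo (-1 each), 1×bromo (-1 each), 1×triphenylphosphine (neutral); total -3. So Pt + (-3) = 1−, giving Pt = +2.
Ligands are named alphabetically: bromo before iodo before isothiocyanato before triphenylphosphine.
The complex ion is anionic, so platinum takes the -ate form platinate(II).

ammonium bromoiodoisothiocyanato(triphenylphosphine)platinate(II)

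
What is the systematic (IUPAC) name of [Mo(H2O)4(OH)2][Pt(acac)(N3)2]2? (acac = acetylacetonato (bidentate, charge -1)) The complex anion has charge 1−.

tetraaquadihydroxomolybdenum(IV) (acetylacetonato)diazidoplatinate(II)

The complex anion is given as 1−; its ligand charges sum to -3, so Pt = +2.
With 2 anions per cation, the cation must be 2×1 = 2+.
Cation: ligand charges sum to -2; for the ion to be 2+, Mo = +4.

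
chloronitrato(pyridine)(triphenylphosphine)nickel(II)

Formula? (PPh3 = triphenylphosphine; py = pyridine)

[NiCl(NO3)(PPh3)(py)]

Ligands: 1 triphenylphosphine (PPh3, neutral), 1 nitrato (NO3, -1), 1 pyridine (py, neutral), 1 chloro (Cl, -1). Ligand charge sum = -2.
With Ni in oxidation state +2, the complex ion is [Ni...].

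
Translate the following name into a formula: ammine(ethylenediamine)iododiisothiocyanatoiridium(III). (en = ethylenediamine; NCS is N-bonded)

[Ir(en)I(NCS)2(NH3)]

Ligands: 1 ethylenediamine (en, neutral), 2 isothiocyanato (NCS, -1), 1 ammine (NH3, neutral), 1 iodo (I, -1). Ligand charge sum = -3.
With Ir in oxidation state +3, the complex ion is [Ir...].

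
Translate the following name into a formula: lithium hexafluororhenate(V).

Ligands: 6 fluoro (F, -1). Ligand charge sum = -6.
With Re in oxidation state +5, the complex ion is [Re...]^1−.
Charge balance with lithium (+1) requires 1 complex ion per 1 lithium.

Li[ReF6]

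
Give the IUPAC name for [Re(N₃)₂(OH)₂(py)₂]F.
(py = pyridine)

diazidodihydroxobis(pyridine)rhenium(V) fluoride

The 1 fluoride counter-ion carries a total charge of -1, so each complex ion is 1+.
Ligand charges: 2×pyridine (neutral), 2×azido (-1 each), 2×hydroxo (-1 each); total -4. So Re + (-4) = 1+, giving Re = +5.
Ligands are named alphabetically: azido before hydroxo before pyridine.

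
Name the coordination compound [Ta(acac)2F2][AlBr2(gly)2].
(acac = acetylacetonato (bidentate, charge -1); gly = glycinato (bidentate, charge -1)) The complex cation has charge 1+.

bis(acetylacetonato)difluorotantalum(V) dibromobis(glycinato)aluminate(III)

Both ions are complex: the cation is named first with the plain metal name, the anion second with the -ate form; each ion's ligands are alphabetised independently.
The complex cation is given as 1+; its ligand charges sum to -4, so Ta = +5.
A 1:1 salt means the anion carries the equal and opposite charge, 1−.
Anion: ligand charges sum to -4; for the ion to be 1−, Al = +3.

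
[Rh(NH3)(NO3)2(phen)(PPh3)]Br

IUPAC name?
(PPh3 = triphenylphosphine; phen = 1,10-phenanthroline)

amminedinitrato(1,10-phenanthroline)(triphenylphosphine)rhodium(III) bromide

The 1 bromide counter-ion carries a total charge of -1, so each complex ion is 1+.
Ligand charges: 1×triphenylphosphine (neutral), 1×ammine (neutral), 1×1,10-phenanthroline (neutral), 2×nitrato (-1 each); total -2. So Rh + (-2) = 1+, giving Rh = +3.
Ligands are named alphabetically: ammine before nitrato before phenanthroline before triphenylphosphine.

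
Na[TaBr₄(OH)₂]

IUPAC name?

The 1 sodium counter-ion carries a total charge of +1, so each complex ion is 1−.
Ligand charges: 4×bromo (-1 each), 2×hydroxo (-1 each); total -6. So Ta + (-6) = 1−, giving Ta = +5.
Ligands are named alphabetically: bromo before hydroxo.
The complex ion is anionic, so tantalum takes the -ate form tantalate(V).

sodium tetrabromodihydroxotantalate(V)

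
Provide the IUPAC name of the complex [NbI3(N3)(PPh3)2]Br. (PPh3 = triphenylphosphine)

The 1 bromide counter-ion carries a total charge of -1, so each complex ion is 1+.
Ligand charges: 2×triphenylphosphine (neutral), 3×iodo (-1 each), 1×azido (-1 each); total -4. So Nb + (-4) = 1+, giving Nb = +5.
Ligands are named alphabetically: azido before iodo before triphenylphosphine.

azidotriiodobis(triphenylphosphine)niobium(V) bromide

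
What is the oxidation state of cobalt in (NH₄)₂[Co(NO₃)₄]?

2 ammonium outside the brackets (+1 each) → the complex ion is 2−.
Ligand charges: 4×NO3 = -4; sum -4.
Co + (-4) = 2− ⇒ Co is +2.

+2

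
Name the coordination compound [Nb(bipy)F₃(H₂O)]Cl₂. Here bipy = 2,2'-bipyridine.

The 2 chloride counter-ions carry a total charge of -2, so each complex ion is 2+.
Ligand charges: 1×2,2'-bipyridine (neutral), 1×aqua (neutral), 3×fluoro (-1 each); total -3. So Nb + (-3) = 2+, giving Nb = +5.
Ligands are named alphabetically: aqua before bipyridine before fluoro.

aqua(2,2'-bipyridine)trifluoroniobium(V) chloride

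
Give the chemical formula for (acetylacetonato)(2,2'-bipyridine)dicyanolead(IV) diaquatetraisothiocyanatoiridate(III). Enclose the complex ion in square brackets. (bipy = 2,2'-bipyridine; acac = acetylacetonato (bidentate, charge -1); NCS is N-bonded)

[Pb(acac)(bipy)(CN)2][Ir(H2O)2(NCS)4]

Cation [Pb…]: ligand charges -3, Pb(IV) ⇒ ion charge 1+.
Anion [Ir…]: ligand charges -4, Ir(III) ⇒ ion charge 1−.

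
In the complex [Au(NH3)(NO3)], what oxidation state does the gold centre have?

+1

No counter-ion: the bracketed complex is neutral.
Ligand charges: 1×NO3 = -1; 1×NH3 neutral; sum -1.
Au + (-1) = 0 ⇒ Au is +1.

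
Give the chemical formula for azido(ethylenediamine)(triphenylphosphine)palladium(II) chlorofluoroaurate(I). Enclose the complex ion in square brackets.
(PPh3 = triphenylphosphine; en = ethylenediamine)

Cation [Pd…]: ligand charges -1, Pd(II) ⇒ ion charge 1+.
Anion [Au…]: ligand charges -2, Au(I) ⇒ ion charge 1−.

[Pd(en)(N3)(PPh3)][AuClF]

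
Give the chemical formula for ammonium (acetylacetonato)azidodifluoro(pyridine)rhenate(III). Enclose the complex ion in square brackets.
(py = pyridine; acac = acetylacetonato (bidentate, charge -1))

Ligands: 1 azido (N3, -1), 1 pyridine (py, neutral), 1 acetylacetonato (acac, -1), 2 fluoro (F, -1). Ligand charge sum = -4.
With Re in oxidation state +3, the complex ion is [Re...]^1−.
Charge balance with ammonium (+1) requires 1 complex ion per 1 ammonium.

NH4[Re(acac)F2(N3)(py)]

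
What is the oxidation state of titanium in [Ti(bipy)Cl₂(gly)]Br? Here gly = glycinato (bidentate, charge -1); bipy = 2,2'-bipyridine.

+4

1 bromide outside the brackets (-1 each) → the complex ion is 1+.
Ligand charges: 1×gly = -1; 2×Cl = -2; 1×bipy neutral; sum -3.
Ti + (-3) = 1+ ⇒ Ti is +4.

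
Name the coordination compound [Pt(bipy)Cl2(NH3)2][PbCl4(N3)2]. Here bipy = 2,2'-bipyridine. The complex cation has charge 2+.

Both ions are complex: the cation is named first with the plain metal name, the anion second with the -ate form; each ion's ligands are alphabetised independently.
The complex cation is given as 2+; its ligand charges sum to -2, so Pt = +4.
A 1:1 salt means the anion carries the equal and opposite charge, 2−.
Anion: ligand charges sum to -6; for the ion to be 2−, Pb = +4.

diammine(2,2'-bipyridine)dichloroplatinum(IV) diazidotetrachloroplumbate(IV)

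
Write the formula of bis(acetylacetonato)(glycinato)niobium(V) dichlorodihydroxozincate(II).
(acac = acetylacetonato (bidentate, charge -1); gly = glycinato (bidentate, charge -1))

Cation [Nb…]: ligand charges -3, Nb(V) ⇒ ion charge 2+.
Anion [Zn…]: ligand charges -4, Zn(II) ⇒ ion charge 2−.
One 2+ cation balances one 2− anion.

[Nb(acac)2(gly)][ZnCl2(OH)2]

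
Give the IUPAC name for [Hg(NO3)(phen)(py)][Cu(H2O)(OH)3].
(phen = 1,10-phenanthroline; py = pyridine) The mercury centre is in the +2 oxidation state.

Both ions are complex: the cation is named first with the plain metal name, the anion second with the -ate form; each ion's ligands are alphabetised independently.
Hg is given as +2; the cation's ligand charges sum to -1, so the complex cation is 1+.
A 1:1 salt means the anion carries the equal and opposite charge, 1−.
Anion: ligand charges sum to -3; for the ion to be 1−, Cu = +2.

nitrato(1,10-phenanthroline)(pyridine)mercury(II) aquatrihydroxocuprate(II)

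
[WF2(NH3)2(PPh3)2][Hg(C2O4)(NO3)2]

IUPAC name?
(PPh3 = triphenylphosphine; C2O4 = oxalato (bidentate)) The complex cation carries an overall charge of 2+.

Both ions are complex: the cation is named first with the plain metal name, the anion second with the -ate form; each ion's ligands are alphabetised independently.
The complex cation is given as 2+; its ligand charges sum to -2, so W = +4.
A 1:1 salt means the anion carries the equal and opposite charge, 2−.
Anion: ligand charges sum to -4; for the ion to be 2−, Hg = +2.

diamminedifluorobis(triphenylphosphine)tungsten(IV) dinitratooxalatomercurate(II)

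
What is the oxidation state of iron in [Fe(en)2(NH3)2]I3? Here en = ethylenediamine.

3 iodide outside the brackets (-1 each) → the complex ion is 3+.
Ligand charges: 2×NH3 neutral; 2×en neutral; sum 0.
Fe + (0) = 3+ ⇒ Fe is +3.

+3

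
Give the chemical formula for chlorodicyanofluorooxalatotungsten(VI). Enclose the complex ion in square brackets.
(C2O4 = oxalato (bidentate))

[W(C2O4)Cl(CN)2F]

Ligands: 1 fluoro (F, -1), 1 oxalato (C2O4, -2), 1 chloro (Cl, -1), 2 cyano (CN, -1). Ligand charge sum = -6.
With W in oxidation state +6, the complex ion is [W...].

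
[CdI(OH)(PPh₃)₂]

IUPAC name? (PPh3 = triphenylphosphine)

hydroxoiodobis(triphenylphosphine)cadmium(II)

There is no counter-ion, so the complex is neutral overall.
Ligand charges: 1×hydroxo (-1 each), 1×iodo (-1 each), 2×triphenylphosphine (neutral); total -2. So Cd + (-2) = 0, giving Cd = +2.
Ligands are named alphabetically: hydroxo before iodo before triphenylphosphine.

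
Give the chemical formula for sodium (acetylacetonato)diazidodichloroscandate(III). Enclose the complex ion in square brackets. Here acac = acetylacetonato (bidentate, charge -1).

Na2[Sc(acac)Cl2(N3)2]

Ligands: 2 chloro (Cl, -1), 2 azido (N3, -1), 1 acetylacetonato (acac, -1). Ligand charge sum = -5.
Charge balance with sodium (+1) requires 1 complex ion per 2 sodium.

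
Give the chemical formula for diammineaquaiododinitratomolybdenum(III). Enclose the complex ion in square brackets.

Ligands: 2 nitrato (NO3, -1), 1 aqua (H2O, neutral), 2 ammine (NH3, neutral), 1 iodo (I, -1). Ligand charge sum = -3.
With Mo in oxidation state +3, the complex ion is [Mo...].

[Mo(H2O)I(NH3)2(NO3)2]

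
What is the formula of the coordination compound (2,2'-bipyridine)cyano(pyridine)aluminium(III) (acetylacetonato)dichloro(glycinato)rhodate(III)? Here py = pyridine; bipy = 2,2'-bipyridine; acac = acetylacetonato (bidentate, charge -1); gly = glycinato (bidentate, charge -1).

[Al(bipy)(CN)(py)][Rh(acac)Cl2(gly)]2

Cation [Al…]: ligand charges -1, Al(III) ⇒ ion charge 2+.
Anion [Rh…]: ligand charges -4, Rh(III) ⇒ ion charge 1−.
One 2+ cation requires 2 of the 1− anion.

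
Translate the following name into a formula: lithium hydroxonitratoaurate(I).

Ligands: 1 nitrato (NO3, -1), 1 hydroxo (OH, -1). Ligand charge sum = -2.
With Au in oxidation state +1, the complex ion is [Au...]^1−.
Charge balance with lithium (+1) requires 1 complex ion per 1 lithium.

Li[Au(NO3)(OH)]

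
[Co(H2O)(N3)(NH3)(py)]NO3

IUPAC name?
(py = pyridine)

The 1 nitrate counter-ion carries a total charge of -1, so each complex ion is 1+.
Ligand charges: 1×aqua (neutral), 1×pyridine (neutral), 1×ammine (neutral), 1×azido (-1 each); total -1. So Co + (-1) = 1+, giving Co = +2.
Ligands are named alphabetically: ammine before aqua before azido before pyridine.

ammineaquaazido(pyridine)cobalt(II) nitrate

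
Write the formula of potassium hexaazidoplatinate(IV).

K2[Pt(N3)6]

Ligands: 6 azido (N3, -1). Ligand charge sum = -6.
With Pt in oxidation state +4, the complex ion is [Pt...]^2−.
Charge balance with potassium (+1) requires 1 complex ion per 2 potassium.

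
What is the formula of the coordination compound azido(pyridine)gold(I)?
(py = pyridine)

[Au(N3)(py)]

Ligands: 1 pyridine (py, neutral), 1 azido (N3, -1). Ligand charge sum = -1.
With Au in oxidation state +1, the complex ion is [Au...].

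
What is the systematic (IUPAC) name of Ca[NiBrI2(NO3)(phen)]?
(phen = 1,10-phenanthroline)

The 1 calcium counter-ion carries a total charge of +2, so each complex ion is 2−.
Ligand charges: 1×nitrato (-1 each), 2×iodo (-1 each), 1×1,10-phenanthroline (neutral), 1×bromo (-1 each); total -4. So Ni + (-4) = 2−, giving Ni = +2.
The complex ion is anionic, so nickel takes the -ate form nickelate(II).

calcium bromodiiodonitrato(1,10-phenanthroline)nickelate(II)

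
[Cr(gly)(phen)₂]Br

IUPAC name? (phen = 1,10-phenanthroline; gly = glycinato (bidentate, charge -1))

(glycinato)bis(1,10-phenanthroline)chromium(II) bromide

The 1 bromide counter-ion carries a total charge of -1, so each complex ion is 1+.
Ligand charges: 2×1,10-phenanthroline (neutral), 1×glycinato (-1 each); total -1. So Cr + (-1) = 1+, giving Cr = +2.
Ligands are named alphabetically: glycinato before phenanthroline.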